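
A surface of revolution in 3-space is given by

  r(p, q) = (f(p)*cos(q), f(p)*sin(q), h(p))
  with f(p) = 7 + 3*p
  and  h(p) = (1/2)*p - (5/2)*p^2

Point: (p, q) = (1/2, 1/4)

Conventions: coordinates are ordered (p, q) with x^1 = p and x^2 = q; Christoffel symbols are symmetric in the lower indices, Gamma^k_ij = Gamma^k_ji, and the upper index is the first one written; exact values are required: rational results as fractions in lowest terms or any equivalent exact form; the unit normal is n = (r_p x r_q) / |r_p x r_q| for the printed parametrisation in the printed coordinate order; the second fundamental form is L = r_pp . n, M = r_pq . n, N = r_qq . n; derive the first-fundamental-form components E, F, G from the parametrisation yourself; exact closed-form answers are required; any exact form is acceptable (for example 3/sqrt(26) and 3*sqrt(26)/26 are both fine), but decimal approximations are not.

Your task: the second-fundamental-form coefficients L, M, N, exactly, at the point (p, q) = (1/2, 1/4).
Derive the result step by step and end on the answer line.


f = 17/2, f' = 3, f'' = 0, h' = -2, h'' = -5
E = 13, F = 0, G = 289/4; answer radicand W^2 = 13
unnormalised second-form numerators: l = -15, m = 0, n = -17; L = l/sqrt(13), and similarly M = m/sqrt(W^2), N = n/sqrt(W^2)

Answer: L = -15*sqrt(13)/13, M = 0, N = -17*sqrt(13)/13


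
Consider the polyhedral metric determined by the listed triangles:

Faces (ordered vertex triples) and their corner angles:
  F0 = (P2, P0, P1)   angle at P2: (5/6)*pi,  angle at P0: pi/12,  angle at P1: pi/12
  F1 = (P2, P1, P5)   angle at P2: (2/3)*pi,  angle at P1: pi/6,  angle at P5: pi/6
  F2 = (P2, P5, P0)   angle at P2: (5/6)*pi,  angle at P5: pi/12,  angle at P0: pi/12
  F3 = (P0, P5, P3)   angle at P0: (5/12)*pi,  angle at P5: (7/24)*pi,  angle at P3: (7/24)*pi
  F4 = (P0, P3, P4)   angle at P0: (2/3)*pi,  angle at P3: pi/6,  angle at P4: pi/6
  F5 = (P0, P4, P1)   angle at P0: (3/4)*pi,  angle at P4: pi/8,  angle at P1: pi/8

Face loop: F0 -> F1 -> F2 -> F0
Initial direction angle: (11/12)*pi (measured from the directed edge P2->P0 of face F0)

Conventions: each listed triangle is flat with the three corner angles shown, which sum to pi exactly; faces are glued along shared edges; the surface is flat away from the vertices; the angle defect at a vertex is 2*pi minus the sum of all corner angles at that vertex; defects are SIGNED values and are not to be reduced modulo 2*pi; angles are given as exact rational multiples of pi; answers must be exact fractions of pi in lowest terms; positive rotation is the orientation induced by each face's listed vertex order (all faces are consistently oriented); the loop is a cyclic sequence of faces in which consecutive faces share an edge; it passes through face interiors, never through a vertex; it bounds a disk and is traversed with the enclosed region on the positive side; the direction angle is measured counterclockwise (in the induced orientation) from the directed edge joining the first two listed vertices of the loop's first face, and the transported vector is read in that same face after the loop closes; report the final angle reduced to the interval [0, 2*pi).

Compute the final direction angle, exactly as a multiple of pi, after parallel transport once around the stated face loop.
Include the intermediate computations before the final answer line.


enclosed vertex P2: corner angles sum to (7/3)*pi, defect = 2*pi - (7/3)*pi = -pi/3
final direction = starting direction + enclosed defect total, reduced mod 2*pi (induced orientation)
final angle = (11/12)*pi - pi/3 = (7/12)*pi (mod 2*pi)

Answer: final direction angle = (7/12)*pi


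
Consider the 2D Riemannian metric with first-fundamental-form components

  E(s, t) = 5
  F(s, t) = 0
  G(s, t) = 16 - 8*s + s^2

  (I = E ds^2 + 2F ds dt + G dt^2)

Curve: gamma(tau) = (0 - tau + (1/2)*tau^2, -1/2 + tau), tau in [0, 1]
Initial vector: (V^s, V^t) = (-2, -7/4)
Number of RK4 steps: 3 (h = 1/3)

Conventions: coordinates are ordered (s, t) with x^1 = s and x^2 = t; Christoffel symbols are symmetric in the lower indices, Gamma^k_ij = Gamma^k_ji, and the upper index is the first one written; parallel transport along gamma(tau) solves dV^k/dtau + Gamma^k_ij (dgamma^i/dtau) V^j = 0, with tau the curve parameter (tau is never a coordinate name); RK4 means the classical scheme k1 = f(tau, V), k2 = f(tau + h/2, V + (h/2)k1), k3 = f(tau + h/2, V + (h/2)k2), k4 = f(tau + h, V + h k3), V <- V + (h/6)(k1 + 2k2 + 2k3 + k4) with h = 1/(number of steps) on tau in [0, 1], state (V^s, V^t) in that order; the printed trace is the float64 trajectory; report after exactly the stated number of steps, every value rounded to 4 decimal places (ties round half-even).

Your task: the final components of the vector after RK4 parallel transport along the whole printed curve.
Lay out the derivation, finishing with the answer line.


gamma'(tau) = (-1 + tau, 1); f(tau, V)^k = -Gamma^k_ij(gamma(tau)) gamma'^i(tau) V^j; h = 1/3; intermediate values shown to 6 dp
curve data and Christoffel symbols at the stage parameters:
  tau = 0.000000: gamma = (0.000000, -0.500000), gamma' = (-1.000000, 1.000000); Gamma_sss = 0.000000, Gamma_sst = 0.000000, Gamma_stt = 0.800000, Gamma_tss = 0.000000, Gamma_tst = -0.250000, Gamma_ttt = 0.000000
  tau = 0.166667: gamma = (-0.152778, -0.333333), gamma' = (-0.833333, 1.000000); Gamma_sss = 0.000000, Gamma_sst = 0.000000, Gamma_stt = 0.830556, Gamma_tss = 0.000000, Gamma_tst = -0.240803, Gamma_ttt = 0.000000
  tau = 0.333333: gamma = (-0.277778, -0.166667), gamma' = (-0.666667, 1.000000); Gamma_sss = 0.000000, Gamma_sst = 0.000000, Gamma_stt = 0.855556, Gamma_tss = 0.000000, Gamma_tst = -0.233766, Gamma_ttt = 0.000000
  tau = 0.500000: gamma = (-0.375000, 0.000000), gamma' = (-0.500000, 1.000000); Gamma_sss = 0.000000, Gamma_sst = 0.000000, Gamma_stt = 0.875000, Gamma_tss = 0.000000, Gamma_tst = -0.228571, Gamma_ttt = 0.000000
  tau = 0.666667: gamma = (-0.444444, 0.166667), gamma' = (-0.333333, 1.000000); Gamma_sss = 0.000000, Gamma_sst = 0.000000, Gamma_stt = 0.888889, Gamma_tss = 0.000000, Gamma_tst = -0.225000, Gamma_ttt = 0.000000
  tau = 0.833333: gamma = (-0.486111, 0.333333), gamma' = (-0.166667, 1.000000); Gamma_sss = 0.000000, Gamma_sst = 0.000000, Gamma_stt = 0.897222, Gamma_tss = 0.000000, Gamma_tst = -0.222910, Gamma_ttt = 0.000000
  tau = 1.000000: gamma = (-0.500000, 0.500000), gamma' = (0.000000, 1.000000); Gamma_sss = 0.000000, Gamma_sst = 0.000000, Gamma_stt = 0.900000, Gamma_tss = 0.000000, Gamma_tst = -0.222222, Gamma_ttt = 0.000000
step 0: V^s = -2.0000, V^t = -1.7500
step 1: k1 = (1.400000, -0.062500), k2 = (1.462124, -0.072157), k3 = (1.463461, -0.069341), k4 = (1.516997, -0.077167); V <- V + (h/6)(k1 + 2k2 + 2k3 + k4): V^s = -1.5129, V^t = -1.7735
step 2: k1 = (1.517312, -0.077273), k2 = (1.563065, -0.083843), k3 = (1.564023, -0.081975), k4 = (1.600717, -0.088036); V <- V + (h/6)(k1 + 2k2 + 2k3 + k4): V^s = -0.9922, V^t = -1.8011
step 3: k1 = (1.600968, -0.088164), k2 = (1.629161, -0.094234), k3 = (1.630069, -0.093149), k4 = (1.648925, -0.099743); V <- V + (h/6)(k1 + 2k2 + 2k3 + k4): V^s = -0.4495, V^t = -1.8323

Answer: V^s = -0.4495, V^t = -1.8323


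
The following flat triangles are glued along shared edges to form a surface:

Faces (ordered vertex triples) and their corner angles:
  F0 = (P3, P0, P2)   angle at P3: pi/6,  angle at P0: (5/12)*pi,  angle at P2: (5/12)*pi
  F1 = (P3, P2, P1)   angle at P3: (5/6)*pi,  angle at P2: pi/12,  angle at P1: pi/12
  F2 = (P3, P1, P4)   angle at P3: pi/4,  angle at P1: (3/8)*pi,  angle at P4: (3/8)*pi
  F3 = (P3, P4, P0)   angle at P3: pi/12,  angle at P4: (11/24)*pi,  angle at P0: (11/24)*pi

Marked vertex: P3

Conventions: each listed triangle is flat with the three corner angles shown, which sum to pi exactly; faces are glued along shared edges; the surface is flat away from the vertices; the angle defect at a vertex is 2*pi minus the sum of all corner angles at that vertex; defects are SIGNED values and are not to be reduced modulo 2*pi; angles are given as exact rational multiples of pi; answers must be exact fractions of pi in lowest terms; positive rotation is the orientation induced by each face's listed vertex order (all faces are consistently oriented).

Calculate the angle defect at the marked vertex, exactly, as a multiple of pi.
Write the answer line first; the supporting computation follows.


Answer: defect(P3) = (2/3)*pi

Sum of corner angles at P3: (4/3)*pi
defect = 2*pi - (4/3)*pi


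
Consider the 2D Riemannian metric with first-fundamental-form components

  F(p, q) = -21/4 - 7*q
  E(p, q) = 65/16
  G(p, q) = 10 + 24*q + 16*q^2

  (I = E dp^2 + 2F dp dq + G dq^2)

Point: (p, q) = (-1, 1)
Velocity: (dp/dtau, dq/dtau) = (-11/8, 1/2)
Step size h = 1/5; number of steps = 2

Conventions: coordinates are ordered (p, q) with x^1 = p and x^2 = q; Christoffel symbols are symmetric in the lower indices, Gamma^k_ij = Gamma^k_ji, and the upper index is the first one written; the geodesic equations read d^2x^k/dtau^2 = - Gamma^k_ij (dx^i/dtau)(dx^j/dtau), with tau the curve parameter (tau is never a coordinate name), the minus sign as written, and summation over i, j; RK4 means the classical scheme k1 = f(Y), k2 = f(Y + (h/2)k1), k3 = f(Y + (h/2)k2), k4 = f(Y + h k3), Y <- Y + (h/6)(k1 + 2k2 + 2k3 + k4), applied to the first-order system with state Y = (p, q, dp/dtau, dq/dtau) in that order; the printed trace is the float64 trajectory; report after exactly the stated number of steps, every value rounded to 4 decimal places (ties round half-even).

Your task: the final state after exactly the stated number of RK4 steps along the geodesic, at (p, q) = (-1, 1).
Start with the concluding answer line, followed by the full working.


Answer: p = -1.5477, q = 1.1904, dp/dtau = -1.3641, dq/dtau = 0.4542

f(Y) = (dp/dtau, dq/dtau, -Gamma^p_ij Y'^i Y'^j, -Gamma^q_ij Y'^i Y'^j) with the Gammas evaluated at the stage position; h = 0.200000; intermediate values shown to 6 dp
step 0: p = -1.0000, q = 1.0000, dp/dtau = -1.3750, dq/dtau = 0.5000
step 1:
  k1: at (p, q) = (-1.000000, 1.000000), (dp/dtau, dq/dtau) = (-1.375000, 0.500000); Gamma_ppp = 0.000000, Gamma_ppq = 0.000000, Gamma_pqq = -0.131920, Gamma_qpp = 0.000000, Gamma_qpq = 0.000000, Gamma_qqq = 0.527680; k1 = (-1.375000, 0.500000, 0.032980, -0.131920)
  k2: at (p, q) = (-1.137500, 1.050000), (dp/dtau, dq/dtau) = (-1.371702, 0.486808); Gamma_ppp = 0.000000, Gamma_ppq = 0.000000, Gamma_pqq = -0.125218, Gamma_qpp = 0.000000, Gamma_qpq = 0.000000, Gamma_qqq = 0.515183; k2 = (-1.371702, 0.486808, 0.029674, -0.122089)
  k3: at (p, q) = (-1.137170, 1.048681), (dp/dtau, dq/dtau) = (-1.372033, 0.487791); Gamma_ppp = 0.000000, Gamma_ppq = 0.000000, Gamma_pqq = -0.125388, Gamma_qpp = 0.000000, Gamma_qpq = 0.000000, Gamma_qqq = 0.515506; k3 = (-1.372033, 0.487791, 0.029835, -0.122659)
  k4: at (p, q) = (-1.274407, 1.097558), (dp/dtau, dq/dtau) = (-1.369033, 0.475468); Gamma_ppp = 0.000000, Gamma_ppq = 0.000000, Gamma_pqq = -0.119295, Gamma_qpp = 0.000000, Gamma_qpq = 0.000000, Gamma_qqq = 0.503782; k4 = (-1.369033, 0.475468, 0.026969, -0.113890)
  Y <- Y + (h/6)(k1 + 2k2 + 2k3 + k4): p = -1.2744, q = 1.0975, dp/dtau = -1.3690, dq/dtau = 0.4755
step 2:
  k1: at (p, q) = (-1.274383, 1.097489), (dp/dtau, dq/dtau) = (-1.369034, 0.475490); Gamma_ppp = 0.000000, Gamma_ppq = 0.000000, Gamma_pqq = -0.119303, Gamma_qpp = 0.000000, Gamma_qpq = 0.000000, Gamma_qqq = 0.503798; k1 = (-1.369034, 0.475490, 0.026973, -0.113904)
  k2: at (p, q) = (-1.411287, 1.145038), (dp/dtau, dq/dtau) = (-1.366337, 0.464099); Gamma_ppp = 0.000000, Gamma_ppq = 0.000000, Gamma_pqq = -0.113782, Gamma_qpp = 0.000000, Gamma_qpq = 0.000000, Gamma_qqq = 0.492848; k2 = (-1.366337, 0.464099, 0.024507, -0.106154)
  k3: at (p, q) = (-1.411017, 1.143899), (dp/dtau, dq/dtau) = (-1.366584, 0.464874); Gamma_ppp = 0.000000, Gamma_ppq = 0.000000, Gamma_pqq = -0.113910, Gamma_qpp = 0.000000, Gamma_qpq = 0.000000, Gamma_qqq = 0.493105; k3 = (-1.366584, 0.464874, 0.024617, -0.106564)
  k4: at (p, q) = (-1.547700, 1.190464), (dp/dtau, dq/dtau) = (-1.364111, 0.454177); Gamma_ppp = 0.000000, Gamma_ppq = 0.000000, Gamma_pqq = -0.108850, Gamma_qpp = 0.000000, Gamma_qpq = 0.000000, Gamma_qqq = 0.482786; k4 = (-1.364111, 0.454177, 0.022453, -0.099587)
  Y <- Y + (h/6)(k1 + 2k2 + 2k3 + k4): p = -1.5477, q = 1.1904, dp/dtau = -1.3641, dq/dtau = 0.4542


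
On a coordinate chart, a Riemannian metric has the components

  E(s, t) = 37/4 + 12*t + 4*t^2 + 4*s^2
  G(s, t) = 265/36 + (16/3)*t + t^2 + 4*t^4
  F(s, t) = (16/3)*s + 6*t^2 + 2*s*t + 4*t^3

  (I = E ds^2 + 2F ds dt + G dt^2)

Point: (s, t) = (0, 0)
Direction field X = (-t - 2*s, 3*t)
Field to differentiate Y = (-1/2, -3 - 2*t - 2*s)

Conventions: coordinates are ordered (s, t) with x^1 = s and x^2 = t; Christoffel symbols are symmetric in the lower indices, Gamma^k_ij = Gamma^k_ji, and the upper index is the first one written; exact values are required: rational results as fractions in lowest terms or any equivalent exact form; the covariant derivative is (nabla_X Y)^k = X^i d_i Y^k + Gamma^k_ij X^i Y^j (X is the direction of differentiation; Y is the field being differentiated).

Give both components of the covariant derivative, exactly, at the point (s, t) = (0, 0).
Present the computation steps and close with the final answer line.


E = 37/4, F = 0, G = 265/36 at the point
E_s = 0, E_t = 12, F_s = 16/3, F_t = 0, G_s = 0, G_t = 16/3
EG - F^2 = 9805/144;  g^inv = (144/9805) * [[265/36, 0], [0, 37/4]]
first-kind symbols [ij,l] = (1/2)(d_i g_jl + d_j g_il - d_l g_ij): [ss,s] = E_s/2 = 0, [ss,t] = F_s - E_t/2 = -2/3, [st,s] = E_t/2 = 6, [st,t] = G_s/2 = 0, [tt,s] = F_t - G_s/2 = 0, [tt,t] = G_t/2 = 8/3
Gamma^s_ij = (G*[ij,s] - F*[ij,t])/(EG - F^2), Gamma^t_ij = (E*[ij,t] - F*[ij,s])/(EG - F^2)
Gamma_sss = 0, Gamma_sst = 24/37, Gamma_stt = 0, Gamma_tss = -24/265, Gamma_tst = 0, Gamma_ttt = 96/265
X = (0, 0), Y = (-1/2, -3) at the point

Answer: (nabla_X Y)^s = 0, (nabla_X Y)^t = 0


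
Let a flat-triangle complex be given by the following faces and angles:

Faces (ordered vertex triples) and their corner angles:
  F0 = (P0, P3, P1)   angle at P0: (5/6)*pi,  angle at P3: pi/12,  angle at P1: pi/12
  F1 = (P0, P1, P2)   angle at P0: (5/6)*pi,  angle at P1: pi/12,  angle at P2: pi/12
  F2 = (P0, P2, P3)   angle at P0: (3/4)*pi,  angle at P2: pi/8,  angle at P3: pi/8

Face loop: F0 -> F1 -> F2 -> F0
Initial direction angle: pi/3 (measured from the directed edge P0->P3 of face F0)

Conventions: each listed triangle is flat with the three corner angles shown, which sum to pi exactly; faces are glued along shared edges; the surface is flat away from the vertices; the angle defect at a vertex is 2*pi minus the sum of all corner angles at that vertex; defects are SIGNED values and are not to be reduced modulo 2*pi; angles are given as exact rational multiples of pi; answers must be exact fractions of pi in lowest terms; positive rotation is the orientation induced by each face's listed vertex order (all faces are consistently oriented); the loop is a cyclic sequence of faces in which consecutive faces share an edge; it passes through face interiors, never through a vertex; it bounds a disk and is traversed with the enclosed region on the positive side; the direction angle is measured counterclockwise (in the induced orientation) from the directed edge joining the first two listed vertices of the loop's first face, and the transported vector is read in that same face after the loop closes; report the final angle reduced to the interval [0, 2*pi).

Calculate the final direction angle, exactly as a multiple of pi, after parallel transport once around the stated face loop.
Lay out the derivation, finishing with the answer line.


enclosed vertex P0: corner angles sum to (29/12)*pi, defect = 2*pi - (29/12)*pi = (-5/12)*pi
summing the enclosed defects onto the initial angle, mod 2*pi in the induced orientation:
final angle = pi/3 - (5/12)*pi = (23/12)*pi (mod 2*pi)

Answer: final direction angle = (23/12)*pi


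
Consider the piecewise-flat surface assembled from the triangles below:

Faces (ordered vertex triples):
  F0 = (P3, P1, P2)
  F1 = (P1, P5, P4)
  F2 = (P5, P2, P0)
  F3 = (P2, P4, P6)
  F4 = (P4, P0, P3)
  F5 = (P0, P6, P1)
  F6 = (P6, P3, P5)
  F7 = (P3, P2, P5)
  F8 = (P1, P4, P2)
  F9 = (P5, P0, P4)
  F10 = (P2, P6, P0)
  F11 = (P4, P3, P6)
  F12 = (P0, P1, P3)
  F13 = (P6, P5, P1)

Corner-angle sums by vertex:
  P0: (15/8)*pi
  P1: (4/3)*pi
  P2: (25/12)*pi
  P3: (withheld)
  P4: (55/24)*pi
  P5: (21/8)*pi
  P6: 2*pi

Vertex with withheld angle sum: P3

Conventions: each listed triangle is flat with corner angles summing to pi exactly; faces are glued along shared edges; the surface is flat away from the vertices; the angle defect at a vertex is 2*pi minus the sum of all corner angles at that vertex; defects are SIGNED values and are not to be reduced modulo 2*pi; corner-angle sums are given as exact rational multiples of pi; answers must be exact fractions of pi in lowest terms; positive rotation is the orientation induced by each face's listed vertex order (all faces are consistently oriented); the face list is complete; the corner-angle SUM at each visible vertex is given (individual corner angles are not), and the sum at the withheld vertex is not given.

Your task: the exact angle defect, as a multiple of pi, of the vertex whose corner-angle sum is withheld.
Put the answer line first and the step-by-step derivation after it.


Answer: defect(P3) = (5/24)*pi

V = 7, E = 21, F = 14; chi = V - E + F = 0
Gauss-Bonnet: total defect = 2*pi*chi = 0; visible defects sum to (-5/24)*pi


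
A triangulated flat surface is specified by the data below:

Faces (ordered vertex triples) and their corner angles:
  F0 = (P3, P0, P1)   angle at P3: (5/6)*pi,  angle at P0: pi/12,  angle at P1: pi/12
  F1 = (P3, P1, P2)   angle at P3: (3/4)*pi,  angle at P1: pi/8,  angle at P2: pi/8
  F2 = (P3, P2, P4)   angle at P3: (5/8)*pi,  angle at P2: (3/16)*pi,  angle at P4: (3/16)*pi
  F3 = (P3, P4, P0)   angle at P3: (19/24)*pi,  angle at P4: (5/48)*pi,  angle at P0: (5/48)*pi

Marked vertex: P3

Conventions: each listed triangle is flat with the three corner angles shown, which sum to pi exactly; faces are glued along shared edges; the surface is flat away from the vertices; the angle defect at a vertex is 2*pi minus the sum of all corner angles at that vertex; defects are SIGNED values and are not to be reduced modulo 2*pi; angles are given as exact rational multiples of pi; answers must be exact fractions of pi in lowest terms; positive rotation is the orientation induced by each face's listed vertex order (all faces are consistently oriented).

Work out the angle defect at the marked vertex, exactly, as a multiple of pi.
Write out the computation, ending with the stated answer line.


Sum of corner angles at P3: 3*pi
defect = 2*pi - 3*pi

Answer: defect(P3) = -pi


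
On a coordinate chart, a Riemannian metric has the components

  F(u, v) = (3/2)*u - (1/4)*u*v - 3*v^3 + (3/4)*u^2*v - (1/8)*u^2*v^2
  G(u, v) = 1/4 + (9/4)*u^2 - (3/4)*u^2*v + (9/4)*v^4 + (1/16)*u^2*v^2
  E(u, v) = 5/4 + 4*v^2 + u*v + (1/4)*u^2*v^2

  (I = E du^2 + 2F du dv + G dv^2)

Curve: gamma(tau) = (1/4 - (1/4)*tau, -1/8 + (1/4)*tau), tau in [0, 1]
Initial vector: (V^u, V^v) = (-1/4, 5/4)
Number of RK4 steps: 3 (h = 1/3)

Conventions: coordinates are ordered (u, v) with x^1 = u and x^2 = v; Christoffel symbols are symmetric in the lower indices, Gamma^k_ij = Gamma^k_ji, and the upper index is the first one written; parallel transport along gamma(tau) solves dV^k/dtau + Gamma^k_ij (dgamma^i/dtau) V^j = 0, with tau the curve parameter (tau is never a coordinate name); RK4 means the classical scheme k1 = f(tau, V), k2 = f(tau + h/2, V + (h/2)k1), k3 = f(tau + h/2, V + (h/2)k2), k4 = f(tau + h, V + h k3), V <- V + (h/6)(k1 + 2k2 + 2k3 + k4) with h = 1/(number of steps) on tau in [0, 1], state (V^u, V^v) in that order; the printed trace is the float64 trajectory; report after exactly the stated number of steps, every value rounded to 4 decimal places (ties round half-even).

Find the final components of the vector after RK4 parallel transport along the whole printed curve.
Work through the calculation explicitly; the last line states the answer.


gamma'(tau) = (-1/4, 1/4); f(tau, V)^k = -Gamma^k_ij(gamma(tau)) gamma'^i(tau) V^j; h = 1/3; intermediate values shown to 6 dp
curve data and Christoffel symbols at the stage parameters:
  tau = 0.000000: gamma = (0.250000, -0.125000), gamma' = (-0.250000, 0.250000); Gamma_uuu = -2.031798, Gamma_uuv = -1.031978, Gamma_uvv = -0.776774, Gamma_vuu = 6.643002, Gamma_vuv = 2.470720, Gamma_vvv = 0.666212
  tau = 0.166667: gamma = (0.208333, -0.083333), gamma' = (-0.250000, 0.250000); Gamma_uuu = -1.634605, Gamma_uuv = -0.680667, Gamma_uvv = -0.559246, Gamma_vuu = 6.393083, Gamma_vuv = 1.988134, Gamma_vvv = 0.449415
  tau = 0.333333: gamma = (0.166667, -0.041667), gamma' = (-0.250000, 0.250000); Gamma_uuu = -1.229450, Gamma_uuv = -0.370179, Gamma_uvv = -0.388742, Gamma_vuu = 6.038204, Gamma_vuv = 1.509904, Gamma_vvv = 0.276951
  tau = 0.500000: gamma = (0.125000, 0.000000), gamma' = (-0.250000, 0.250000); Gamma_uuu = -0.838906, Gamma_uuv = -0.108663, Gamma_uvv = -0.263535, Gamma_vuu = 5.592705, Gamma_vuv = 1.057751, Gamma_vvv = 0.152736
  tau = 0.666667: gamma = (0.083333, 0.041667), gamma' = (-0.250000, 0.250000); Gamma_uuu = -0.482994, Gamma_uuv = 0.101407, Gamma_uvv = -0.178955, Gamma_vuu = 5.072439, Gamma_vuv = 0.649235, Gamma_vvv = 0.075177
  tau = 0.833333: gamma = (0.041667, 0.083333), gamma' = (-0.250000, 0.250000); Gamma_uuu = -0.177830, Gamma_uuv = 0.262541, Gamma_uvv = -0.128863, Gamma_vuu = 4.492866, Gamma_vuv = 0.297001, Gamma_vvv = 0.038180
  tau = 1.000000: gamma = (0.000000, 0.125000), gamma' = (-0.250000, 0.250000); Gamma_uuu = 0.064887, Gamma_uuv = 0.380992, Gamma_uvv = -0.106997, Gamma_vuu = 3.868022, Gamma_vuv = 0.008910, Gamma_vvv = 0.032577
step 0: V^u = -0.2500, V^v = 1.2500
step 1: k1 = (-0.017263, 0.303141), k2 = (0.020830, 0.221808), k3 = (0.019727, 0.223584), k4 = (0.058439, 0.132696); V <- V + (h/6)(k1 + 2k2 + 2k3 + k4): V^u = -0.2432, V^v = 1.3237
step 2: k1 = (0.058388, 0.132688), k2 = (0.094731, 0.039797), k3 = (0.093026, 0.043161), k4 = (0.124790, -0.042613); V <- V + (h/6)(k1 + 2k2 + 2k3 + k4): V^u = -0.2122, V^v = 1.3379
step 3: k1 = (0.124774, -0.042604), k2 = (0.151291, -0.114632), k3 = (0.149630, -0.110773), k4 = (0.171544, -0.164273); V <- V + (h/6)(k1 + 2k2 + 2k3 + k4): V^u = -0.1623, V^v = 1.3014

Answer: V^u = -0.1623, V^v = 1.3014


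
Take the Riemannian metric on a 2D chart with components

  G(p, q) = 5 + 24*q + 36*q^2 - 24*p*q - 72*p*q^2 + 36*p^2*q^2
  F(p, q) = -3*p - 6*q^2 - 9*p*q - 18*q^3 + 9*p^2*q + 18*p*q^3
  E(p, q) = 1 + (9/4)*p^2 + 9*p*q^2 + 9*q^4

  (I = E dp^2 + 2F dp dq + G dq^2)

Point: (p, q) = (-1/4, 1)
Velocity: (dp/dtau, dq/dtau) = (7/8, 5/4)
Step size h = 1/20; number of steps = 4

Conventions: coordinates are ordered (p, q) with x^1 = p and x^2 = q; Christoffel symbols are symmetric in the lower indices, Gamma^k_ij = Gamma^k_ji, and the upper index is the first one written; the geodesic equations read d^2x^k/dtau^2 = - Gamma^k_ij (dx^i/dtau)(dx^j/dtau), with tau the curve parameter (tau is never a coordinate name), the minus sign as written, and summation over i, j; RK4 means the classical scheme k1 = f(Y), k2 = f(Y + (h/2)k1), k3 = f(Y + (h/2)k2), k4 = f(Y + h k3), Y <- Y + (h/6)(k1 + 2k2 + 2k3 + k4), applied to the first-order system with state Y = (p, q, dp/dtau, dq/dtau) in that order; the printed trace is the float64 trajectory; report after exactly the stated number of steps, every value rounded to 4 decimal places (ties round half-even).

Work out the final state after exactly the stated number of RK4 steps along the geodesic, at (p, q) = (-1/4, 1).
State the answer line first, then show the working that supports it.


Answer: p = -0.0774, q = 1.2571, dp/dtau = 0.8448, dq/dtau = 1.3308

f(Y) = (dp/dtau, dq/dtau, -Gamma^p_ij Y'^i Y'^j, -Gamma^q_ij Y'^i Y'^j) with the Gammas evaluated at the stage position; h = 0.050000; intermediate values shown to 6 dp
step 0: p = -0.2500, q = 1.0000, dp/dtau = 0.8750, dq/dtau = 1.2500
step 1:
  k1: at (p, q) = (-0.250000, 1.000000), (dp/dtau, dq/dtau) = (0.875000, 1.250000); Gamma_ppp = 0.040121, Gamma_ppq = 0.160484, Gamma_pqq = -0.200605, Gamma_qpp = -0.145200, Gamma_qpq = -0.580799, Gamma_qqq = 0.725999; k1 = (0.875000, 1.250000, -0.068331, 0.247293)
  k2: at (p, q) = (-0.228125, 1.031250), (dp/dtau, dq/dtau) = (0.873292, 1.256182); Gamma_ppp = 0.042195, Gamma_ppq = 0.174053, Gamma_pqq = -0.207281, Gamma_qpp = -0.142203, Gamma_qpq = -0.586585, Gamma_qqq = 0.698570; k2 = (0.873292, 1.256182, -0.086968, 0.293094)
  k3: at (p, q) = (-0.228168, 1.031405), (dp/dtau, dq/dtau) = (0.872826, 1.257327); Gamma_ppp = 0.042194, Gamma_ppq = 0.174078, Gamma_pqq = -0.207288, Gamma_qpp = -0.142178, Gamma_qpq = -0.586574, Gamma_qqq = 0.698475; k3 = (0.872826, 1.257327, -0.086526, 0.291559)
  k4: at (p, q) = (-0.206359, 1.062866), (dp/dtau, dq/dtau) = (0.870674, 1.264578); Gamma_ppp = 0.044228, Gamma_ppq = 0.188036, Gamma_pqq = -0.213421, Gamma_qpp = -0.139215, Gamma_qpq = -0.591867, Gamma_qqq = 0.671772; k4 = (0.870674, 1.264578, -0.106301, 0.334598)
  Y <- Y + (h/6)(k1 + 2k2 + 2k3 + k4): p = -0.2064, q = 1.0628, dp/dtau = 0.8707, dq/dtau = 1.2646
step 2:
  k1: at (p, q) = (-0.206351, 1.062847), (dp/dtau, dq/dtau) = (0.870653, 1.264593); Gamma_ppp = 0.044229, Gamma_ppq = 0.188033, Gamma_pqq = -0.213421, Gamma_qpp = -0.139218, Gamma_qpq = -0.591870, Gamma_qqq = 0.671783; k1 = (0.870653, 1.264593, -0.106282, 0.334543)
  k2: at (p, q) = (-0.184584, 1.094461), (dp/dtau, dq/dtau) = (0.867996, 1.272957); Gamma_ppp = 0.046224, Gamma_ppq = 0.202363, Gamma_pqq = -0.219027, Gamma_qpp = -0.136289, Gamma_qpq = -0.596651, Gamma_qqq = 0.645782; k2 = (0.867996, 1.272957, -0.127102, 0.374750)
  k3: at (p, q) = (-0.184651, 1.094671), (dp/dtau, dq/dtau) = (0.867476, 1.273962); Gamma_ppp = 0.046222, Gamma_ppq = 0.202393, Gamma_pqq = -0.219029, Gamma_qpp = -0.136257, Gamma_qpq = -0.596627, Gamma_qqq = 0.645669; k3 = (0.867476, 1.273962, -0.126644, 0.373330)
  k4: at (p, q) = (-0.162977, 1.126545), (dp/dtau, dq/dtau) = (0.864321, 1.283260); Gamma_ppp = 0.048177, Gamma_ppq = 0.217092, Gamma_pqq = -0.224113, Gamma_qpp = -0.133338, Gamma_qpq = -0.600846, Gamma_qqq = 0.620278; k4 = (0.864321, 1.283260, -0.148506, 0.411020)
  Y <- Y + (h/6)(k1 + 2k2 + 2k3 + k4): p = -0.1630, q = 1.1265, dp/dtau = 0.8643, dq/dtau = 1.2833
step 3:
  k1: at (p, q) = (-0.162968, 1.126527), (dp/dtau, dq/dtau) = (0.864301, 1.283274); Gamma_ppp = 0.048177, Gamma_ppq = 0.217091, Gamma_pqq = -0.224114, Gamma_qpp = -0.133341, Gamma_qpq = -0.600849, Gamma_qqq = 0.620286; k1 = (0.864301, 1.283274, -0.148487, 0.410972)
  k2: at (p, q) = (-0.141361, 1.158609), (dp/dtau, dq/dtau) = (0.860589, 1.293549); Gamma_ppp = 0.050090, Gamma_ppq = 0.232141, Gamma_pqq = -0.228685, Gamma_qpp = -0.130433, Gamma_qpq = -0.604486, Gamma_qqq = 0.595487; k2 = (0.860589, 1.293549, -0.171291, 0.446035)
  k3: at (p, q) = (-0.141453, 1.158866), (dp/dtau, dq/dtau) = (0.860019, 1.294425); Gamma_ppp = 0.050086, Gamma_ppq = 0.232170, Gamma_pqq = -0.228681, Gamma_qpp = -0.130396, Gamma_qpq = -0.604447, Gamma_qqq = 0.595365; k3 = (0.860019, 1.294425, -0.170798, 0.444666)
  k4: at (p, q) = (-0.119967, 1.191249), (dp/dtau, dq/dtau) = (0.855761, 1.305508); Gamma_ppp = 0.051952, Gamma_ppq = 0.247549, Gamma_pqq = -0.232736, Gamma_qpp = -0.127481, Gamma_qpq = -0.607444, Gamma_qqq = 0.571096; k4 = (0.855761, 1.305508, -0.194506, 0.477286)
  Y <- Y + (h/6)(k1 + 2k2 + 2k3 + k4): p = -0.1200, q = 1.1912, dp/dtau = 0.8557, dq/dtau = 1.3055
step 4:
  k1: at (p, q) = (-0.119957, 1.191233), (dp/dtau, dq/dtau) = (0.855741, 1.305522); Gamma_ppp = 0.051952, Gamma_ppq = 0.247549, Gamma_pqq = -0.232737, Gamma_qpp = -0.127483, Gamma_qpq = -0.607448, Gamma_qqq = 0.571102; k1 = (0.855741, 1.305522, -0.194488, 0.477244)
  k2: at (p, q) = (-0.098564, 1.223872), (dp/dtau, dq/dtau) = (0.850879, 1.317453); Gamma_ppp = 0.053771, Gamma_ppq = 0.263233, Gamma_pqq = -0.236282, Gamma_qpp = -0.124561, Gamma_qpq = -0.609785, Gamma_qqq = 0.547352; k2 = (0.850879, 1.317453, -0.218985, 0.507283)
  k3: at (p, q) = (-0.098686, 1.224170), (dp/dtau, dq/dtau) = (0.850266, 1.318204); Gamma_ppp = 0.053762, Gamma_ppq = 0.263256, Gamma_pqq = -0.236271, Gamma_qpp = -0.124519, Gamma_qpq = -0.609730, Gamma_qqq = 0.547229; k3 = (0.850266, 1.318204, -0.218436, 0.505923)
  k4: at (p, q) = (-0.077444, 1.257144), (dp/dtau, dq/dtau) = (0.844819, 1.330818); Gamma_ppp = 0.055524, Gamma_ppq = 0.279207, Gamma_pqq = -0.239296, Gamma_qpp = -0.121575, Gamma_qpq = -0.611350, Gamma_qqq = 0.523962; k4 = (0.844819, 1.330818, -0.243642, 0.533476)
  Y <- Y + (h/6)(k1 + 2k2 + 2k3 + k4): p = -0.0774, q = 1.2571, dp/dtau = 0.8448, dq/dtau = 1.3308


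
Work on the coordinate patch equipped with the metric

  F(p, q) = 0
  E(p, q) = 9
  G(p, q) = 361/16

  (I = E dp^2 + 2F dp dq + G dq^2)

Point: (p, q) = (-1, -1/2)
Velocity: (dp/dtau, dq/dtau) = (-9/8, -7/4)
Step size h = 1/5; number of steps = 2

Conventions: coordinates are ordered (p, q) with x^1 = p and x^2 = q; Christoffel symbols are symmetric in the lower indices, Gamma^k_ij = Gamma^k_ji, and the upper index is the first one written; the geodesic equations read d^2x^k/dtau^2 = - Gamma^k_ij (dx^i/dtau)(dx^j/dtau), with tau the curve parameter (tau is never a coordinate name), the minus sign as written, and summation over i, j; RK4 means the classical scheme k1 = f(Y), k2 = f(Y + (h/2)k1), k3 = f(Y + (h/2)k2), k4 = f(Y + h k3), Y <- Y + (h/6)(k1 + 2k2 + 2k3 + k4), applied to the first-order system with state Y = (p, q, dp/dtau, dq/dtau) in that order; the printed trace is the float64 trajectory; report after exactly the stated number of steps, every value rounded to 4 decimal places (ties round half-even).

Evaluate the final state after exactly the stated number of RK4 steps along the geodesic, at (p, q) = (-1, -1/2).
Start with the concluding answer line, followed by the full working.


Answer: p = -1.4500, q = -1.2000, dp/dtau = -1.1250, dq/dtau = -1.7500

f(Y) = (dp/dtau, dq/dtau, -Gamma^p_ij Y'^i Y'^j, -Gamma^q_ij Y'^i Y'^j) with the Gammas evaluated at the stage position; h = 0.200000; intermediate values shown to 6 dp
step 0: p = -1.0000, q = -0.5000, dp/dtau = -1.1250, dq/dtau = -1.7500
step 1:
  k1: at (p, q) = (-1.000000, -0.500000), (dp/dtau, dq/dtau) = (-1.125000, -1.750000); Gamma_ppp = 0.000000, Gamma_ppq = 0.000000, Gamma_pqq = 0.000000, Gamma_qpp = 0.000000, Gamma_qpq = 0.000000, Gamma_qqq = 0.000000; k1 = (-1.125000, -1.750000, 0.000000, 0.000000)
  k2: at (p, q) = (-1.112500, -0.675000), (dp/dtau, dq/dtau) = (-1.125000, -1.750000); Gamma_ppp = 0.000000, Gamma_ppq = 0.000000, Gamma_pqq = 0.000000, Gamma_qpp = 0.000000, Gamma_qpq = 0.000000, Gamma_qqq = 0.000000; k2 = (-1.125000, -1.750000, 0.000000, 0.000000)
  k3: at (p, q) = (-1.112500, -0.675000), (dp/dtau, dq/dtau) = (-1.125000, -1.750000); Gamma_ppp = 0.000000, Gamma_ppq = 0.000000, Gamma_pqq = 0.000000, Gamma_qpp = 0.000000, Gamma_qpq = 0.000000, Gamma_qqq = 0.000000; k3 = (-1.125000, -1.750000, 0.000000, 0.000000)
  k4: at (p, q) = (-1.225000, -0.850000), (dp/dtau, dq/dtau) = (-1.125000, -1.750000); Gamma_ppp = 0.000000, Gamma_ppq = 0.000000, Gamma_pqq = 0.000000, Gamma_qpp = 0.000000, Gamma_qpq = 0.000000, Gamma_qqq = 0.000000; k4 = (-1.125000, -1.750000, 0.000000, 0.000000)
  Y <- Y + (h/6)(k1 + 2k2 + 2k3 + k4): p = -1.2250, q = -0.8500, dp/dtau = -1.1250, dq/dtau = -1.7500
step 2:
  k1: at (p, q) = (-1.225000, -0.850000), (dp/dtau, dq/dtau) = (-1.125000, -1.750000); Gamma_ppp = 0.000000, Gamma_ppq = 0.000000, Gamma_pqq = 0.000000, Gamma_qpp = 0.000000, Gamma_qpq = 0.000000, Gamma_qqq = 0.000000; k1 = (-1.125000, -1.750000, 0.000000, 0.000000)
  k2: at (p, q) = (-1.337500, -1.025000), (dp/dtau, dq/dtau) = (-1.125000, -1.750000); Gamma_ppp = 0.000000, Gamma_ppq = 0.000000, Gamma_pqq = 0.000000, Gamma_qpp = 0.000000, Gamma_qpq = 0.000000, Gamma_qqq = 0.000000; k2 = (-1.125000, -1.750000, 0.000000, 0.000000)
  k3: at (p, q) = (-1.337500, -1.025000), (dp/dtau, dq/dtau) = (-1.125000, -1.750000); Gamma_ppp = 0.000000, Gamma_ppq = 0.000000, Gamma_pqq = 0.000000, Gamma_qpp = 0.000000, Gamma_qpq = 0.000000, Gamma_qqq = 0.000000; k3 = (-1.125000, -1.750000, 0.000000, 0.000000)
  k4: at (p, q) = (-1.450000, -1.200000), (dp/dtau, dq/dtau) = (-1.125000, -1.750000); Gamma_ppp = 0.000000, Gamma_ppq = 0.000000, Gamma_pqq = 0.000000, Gamma_qpp = 0.000000, Gamma_qpq = 0.000000, Gamma_qqq = 0.000000; k4 = (-1.125000, -1.750000, 0.000000, 0.000000)
  Y <- Y + (h/6)(k1 + 2k2 + 2k3 + k4): p = -1.4500, q = -1.2000, dp/dtau = -1.1250, dq/dtau = -1.7500


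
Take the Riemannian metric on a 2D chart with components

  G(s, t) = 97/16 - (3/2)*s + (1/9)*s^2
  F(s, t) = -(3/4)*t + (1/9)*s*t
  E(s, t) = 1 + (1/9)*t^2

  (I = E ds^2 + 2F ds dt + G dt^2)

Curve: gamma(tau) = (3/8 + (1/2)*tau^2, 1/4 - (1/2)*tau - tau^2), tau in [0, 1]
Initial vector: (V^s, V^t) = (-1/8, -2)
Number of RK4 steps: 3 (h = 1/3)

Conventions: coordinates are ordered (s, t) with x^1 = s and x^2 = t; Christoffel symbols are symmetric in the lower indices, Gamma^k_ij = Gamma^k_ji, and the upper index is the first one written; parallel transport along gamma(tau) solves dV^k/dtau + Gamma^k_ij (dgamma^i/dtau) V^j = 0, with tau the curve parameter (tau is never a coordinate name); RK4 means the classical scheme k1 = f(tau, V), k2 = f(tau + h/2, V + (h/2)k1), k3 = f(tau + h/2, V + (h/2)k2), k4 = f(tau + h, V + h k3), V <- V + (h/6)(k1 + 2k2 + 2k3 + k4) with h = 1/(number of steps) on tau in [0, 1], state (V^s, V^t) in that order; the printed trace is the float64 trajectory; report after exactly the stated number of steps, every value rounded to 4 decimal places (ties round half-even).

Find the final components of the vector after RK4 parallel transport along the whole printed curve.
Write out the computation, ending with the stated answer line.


gamma'(tau) = (tau, -1/2 - 2*tau); f(tau, V)^k = -Gamma^k_ij(gamma(tau)) gamma'^i(tau) V^j; h = 1/3; intermediate values shown to 6 dp
curve data and Christoffel symbols at the stage parameters:
  tau = 0.000000: gamma = (0.375000, 0.250000), gamma' = (0.000000, -0.500000); Gamma_sss = 0.000000, Gamma_sst = 0.005030, Gamma_stt = 0.000000, Gamma_tss = 0.000000, Gamma_tst = -0.128262, Gamma_ttt = 0.000000
  tau = 0.166667: gamma = (0.388889, 0.138889), gamma' = (0.166667, -0.833333); Gamma_sss = 0.000000, Gamma_sst = 0.002807, Gamma_stt = 0.000000, Gamma_tss = 0.000000, Gamma_tst = -0.128551, Gamma_ttt = 0.000000
  tau = 0.333333: gamma = (0.430556, -0.027778), gamma' = (0.333333, -1.166667); Gamma_sss = 0.000000, Gamma_sst = -0.000568, Gamma_stt = 0.000000, Gamma_tss = 0.000000, Gamma_tst = -0.129137, Gamma_ttt = 0.000000
  tau = 0.500000: gamma = (0.500000, -0.250000), gamma' = (0.500000, -1.500000); Gamma_sss = 0.000000, Gamma_sst = -0.005195, Gamma_stt = 0.000000, Gamma_tss = 0.000000, Gamma_tst = -0.129870, Gamma_ttt = 0.000000
  tau = 0.666667: gamma = (0.597222, -0.527778), gamma' = (0.666667, -1.833333); Gamma_sss = 0.000000, Gamma_sst = -0.011197, Gamma_stt = 0.000000, Gamma_tss = 0.000000, Gamma_tst = -0.130535, Gamma_ttt = 0.000000
  tau = 0.833333: gamma = (0.722222, -0.861111), gamma' = (0.833333, -2.166667); Gamma_sss = 0.000000, Gamma_sst = -0.018689, Gamma_stt = 0.000000, Gamma_tss = 0.000000, Gamma_tst = -0.130824, Gamma_ttt = 0.000000
  tau = 1.000000: gamma = (0.875000, -1.250000), gamma' = (1.000000, -2.500000); Gamma_sss = 0.000000, Gamma_sst = -0.027730, Gamma_stt = 0.000000, Gamma_tss = 0.000000, Gamma_tst = -0.130329, Gamma_ttt = 0.000000
step 0: V^s = -0.1250, V^t = -2.0000
step 1: k1 = (-0.000314, 0.008016), k2 = (0.000642, -0.029425), k3 = (0.000646, -0.029576), k4 = (-0.000298, -0.067715); V <- V + (h/6)(k1 + 2k2 + 2k3 + k4): V^s = -0.1249, V^t = -2.0099
step 2: k1 = (-0.000298, -0.067700), k2 = (-0.004276, -0.106905), k3 = (-0.004288, -0.107200), k4 = (-0.012677, -0.147785); V <- V + (h/6)(k1 + 2k2 + 2k3 + k4): V^s = -0.1266, V^t = -2.0456
step 3: k1 = (-0.012672, -0.147729), k2 = (-0.027032, -0.189225), k3 = (-0.027043, -0.189301), k4 = (-0.049076, -0.230655); V <- V + (h/6)(k1 + 2k2 + 2k3 + k4): V^s = -0.1360, V^t = -2.1087

Answer: V^s = -0.1360, V^t = -2.1087


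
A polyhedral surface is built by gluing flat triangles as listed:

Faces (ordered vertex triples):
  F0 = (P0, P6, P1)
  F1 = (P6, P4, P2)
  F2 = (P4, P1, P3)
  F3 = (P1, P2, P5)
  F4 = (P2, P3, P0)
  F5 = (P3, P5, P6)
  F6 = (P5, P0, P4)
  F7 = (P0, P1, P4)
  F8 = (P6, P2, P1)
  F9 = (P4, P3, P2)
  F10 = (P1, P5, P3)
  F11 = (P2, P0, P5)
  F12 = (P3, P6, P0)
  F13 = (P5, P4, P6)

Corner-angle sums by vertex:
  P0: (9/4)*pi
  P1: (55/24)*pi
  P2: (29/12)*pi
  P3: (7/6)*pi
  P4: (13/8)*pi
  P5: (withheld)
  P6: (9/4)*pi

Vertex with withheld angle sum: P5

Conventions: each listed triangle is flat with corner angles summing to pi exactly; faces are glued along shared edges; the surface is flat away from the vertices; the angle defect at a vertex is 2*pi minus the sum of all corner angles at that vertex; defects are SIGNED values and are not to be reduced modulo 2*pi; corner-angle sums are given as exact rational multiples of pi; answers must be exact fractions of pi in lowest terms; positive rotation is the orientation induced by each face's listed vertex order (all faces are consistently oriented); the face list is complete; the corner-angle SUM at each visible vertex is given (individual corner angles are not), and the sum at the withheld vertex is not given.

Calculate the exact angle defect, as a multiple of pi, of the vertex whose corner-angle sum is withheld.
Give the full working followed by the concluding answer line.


V = 7, E = 21, F = 14; chi = V - E + F = 0
Gauss-Bonnet: total defect = 2*pi*chi = 0; visible defects sum to 0

Answer: defect(P5) = 0


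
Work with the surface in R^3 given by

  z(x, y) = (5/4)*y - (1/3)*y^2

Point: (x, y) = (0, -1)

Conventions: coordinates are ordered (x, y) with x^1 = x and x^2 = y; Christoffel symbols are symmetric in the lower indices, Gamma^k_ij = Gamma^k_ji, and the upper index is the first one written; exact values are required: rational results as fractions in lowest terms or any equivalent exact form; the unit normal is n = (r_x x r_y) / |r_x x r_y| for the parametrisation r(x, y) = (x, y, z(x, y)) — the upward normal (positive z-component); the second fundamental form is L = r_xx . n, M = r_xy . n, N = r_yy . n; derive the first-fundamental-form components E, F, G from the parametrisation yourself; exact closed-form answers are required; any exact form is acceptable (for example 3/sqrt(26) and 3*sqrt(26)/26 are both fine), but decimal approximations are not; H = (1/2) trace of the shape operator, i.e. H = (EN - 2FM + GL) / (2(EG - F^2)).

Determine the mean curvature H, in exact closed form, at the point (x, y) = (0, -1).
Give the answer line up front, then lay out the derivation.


Answer: H = -576*sqrt(673)/452929

z_x = 0, z_y = 23/12, z_xx = 0, z_xy = 0, z_yy = -2/3
E = 1, F = 0, G = 673/144; answer radicand W^2 = 673/144
unnormalised second-form numerators: l = 0, m = 0, n = -2/3; L = l/sqrt(673/144), and similarly M = m/sqrt(W^2), N = n/sqrt(W^2)
H = (E*n - 2*F*m + G*l) / (2*(EG - F^2)*sqrt(W^2)); E*n - 2*F*m + G*l = -2/3, EG - F^2 = 673/144, so H = (-48/673)/sqrt(673/144)


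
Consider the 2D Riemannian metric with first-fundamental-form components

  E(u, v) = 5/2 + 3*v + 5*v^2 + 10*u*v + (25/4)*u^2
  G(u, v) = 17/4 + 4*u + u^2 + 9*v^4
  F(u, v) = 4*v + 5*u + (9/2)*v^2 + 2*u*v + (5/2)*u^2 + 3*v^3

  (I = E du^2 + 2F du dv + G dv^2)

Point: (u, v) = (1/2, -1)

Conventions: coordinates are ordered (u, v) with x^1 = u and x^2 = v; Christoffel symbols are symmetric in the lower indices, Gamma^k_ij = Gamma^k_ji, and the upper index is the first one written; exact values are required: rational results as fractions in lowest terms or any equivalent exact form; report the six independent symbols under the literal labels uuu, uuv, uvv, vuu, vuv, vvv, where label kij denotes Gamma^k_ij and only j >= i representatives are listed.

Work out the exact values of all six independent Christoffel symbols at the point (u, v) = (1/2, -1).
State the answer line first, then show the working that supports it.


Answer: Gamma_uuu = -1704/1045, Gamma_uuv = -932/1045, Gamma_uvv = 2048/1045, Gamma_vuu = 397/1045, Gamma_vuv = 146/1045, Gamma_vvv = -1164/1045

E = 17/16, F = -3/8, G = 31/2 at the point
E_u = -15/4, E_v = -2, F_u = 11/2, F_v = 5, G_u = 5, G_v = -36
EG - F^2 = 1045/64;  g^inv = (64/1045) * [[31/2, 3/8], [3/8, 17/16]]
first-kind symbols [ij,l] = (1/2)(d_i g_jl + d_j g_il - d_l g_ij): [uu,u] = E_u/2 = -15/8, [uu,v] = F_u - E_v/2 = 13/2, [uv,u] = E_v/2 = -1, [uv,v] = G_u/2 = 5/2, [vv,u] = F_v - G_u/2 = 5/2, [vv,v] = G_v/2 = -18
Gamma^u_ij = (G*[ij,u] - F*[ij,v])/(EG - F^2), Gamma^v_ij = (E*[ij,v] - F*[ij,u])/(EG - F^2)
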